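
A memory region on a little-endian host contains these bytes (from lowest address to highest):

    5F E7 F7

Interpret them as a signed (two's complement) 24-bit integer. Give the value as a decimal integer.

-530593

In little-endian order the low byte comes first in memory.
Reassemble most-significant byte first: F7 E7 5F → 0xF7E75F.
Top bit is set, so as a signed 24-bit value this is 0xF7E75F − 2^24 = -530593.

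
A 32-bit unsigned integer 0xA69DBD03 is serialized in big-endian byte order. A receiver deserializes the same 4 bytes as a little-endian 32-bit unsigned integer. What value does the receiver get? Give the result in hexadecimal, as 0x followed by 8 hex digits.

Stored big-endian, the bytes at ascending addresses are A6 9D BD 03.
Read back as little-endian, the first byte is least significant, giving 0x03BD9DA6.

0x03BD9DA6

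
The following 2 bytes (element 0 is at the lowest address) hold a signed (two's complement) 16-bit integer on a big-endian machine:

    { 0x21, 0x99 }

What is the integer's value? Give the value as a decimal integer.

Big-endian: lowest address holds the most-significant byte.
The bytes are already most-significant first: 0x2199.
0x2199 = 8601.

8601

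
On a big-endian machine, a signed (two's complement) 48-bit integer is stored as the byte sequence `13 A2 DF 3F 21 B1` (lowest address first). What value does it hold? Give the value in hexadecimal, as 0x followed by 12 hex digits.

0x13A2DF3F21B1

In big-endian order the high byte comes first in memory.
The bytes are already most-significant first: 0x13A2DF3F21B1.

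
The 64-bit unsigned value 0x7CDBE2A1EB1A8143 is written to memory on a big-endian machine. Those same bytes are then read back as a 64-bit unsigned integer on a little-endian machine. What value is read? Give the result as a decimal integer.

Stored big-endian, the bytes at ascending addresses are 7C DB E2 A1 EB 1A 81 43.
Read back as little-endian, the first byte is least significant, giving 0x43811AEBA1E2DB7C.
0x43811AEBA1E2DB7C = 4864198671872482172.

4864198671872482172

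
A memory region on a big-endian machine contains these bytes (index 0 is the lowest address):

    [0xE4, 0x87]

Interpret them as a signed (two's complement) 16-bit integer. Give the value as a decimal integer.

-7033

Big-endian: lowest address holds the most-significant byte.
The bytes are already most-significant first: 0xE487.
Top bit is set, so as a signed 16-bit value this is 0xE487 − 2^16 = -7033.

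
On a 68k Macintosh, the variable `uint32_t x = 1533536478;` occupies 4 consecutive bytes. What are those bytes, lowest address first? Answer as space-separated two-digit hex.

5B 67 E8 DE

1533536478 in hexadecimal, padded to 32 bits, is 0x5B67E8DE.
Split into bytes (most-significant first): 5B 67 E8 DE.
Big-endian: lowest address holds the most-significant byte.
So the memory order matches the most-significant-first order: 5B 67 E8 DE.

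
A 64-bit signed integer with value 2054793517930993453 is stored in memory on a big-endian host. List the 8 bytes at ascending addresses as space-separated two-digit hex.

2054793517930993453 in hexadecimal, padded to 64 bits, is 0x1C8417D15B0D572D.
Split into bytes (most-significant first): 1C 84 17 D1 5B 0D 57 2D.
Big-endian stores the most-significant byte at the lowest address.
So the memory order matches the most-significant-first order: 1C 84 17 D1 5B 0D 57 2D.

1C 84 17 D1 5B 0D 57 2D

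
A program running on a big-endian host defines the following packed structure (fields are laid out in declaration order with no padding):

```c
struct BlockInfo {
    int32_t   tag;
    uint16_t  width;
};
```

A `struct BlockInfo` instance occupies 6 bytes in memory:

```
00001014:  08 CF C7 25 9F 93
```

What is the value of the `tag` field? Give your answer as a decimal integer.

`tag` is the first field, at byte offset 0, occupying 4 bytes.
Bytes at offsets 0..3: 08 CF C7 25.
Big-endian: lowest address holds the most-significant byte.
The bytes are already most-significant first: 0x08CFC725.
0x08CFC725 = 147834661.

147834661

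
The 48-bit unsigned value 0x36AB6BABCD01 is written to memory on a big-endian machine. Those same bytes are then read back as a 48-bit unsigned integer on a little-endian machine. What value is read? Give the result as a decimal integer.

1982855883574

Stored big-endian, the bytes at ascending addresses are 36 AB 6B AB CD 01.
Read back as little-endian, the first byte is least significant, giving 0x01CDAB6BAB36.
0x01CDAB6BAB36 = 1982855883574.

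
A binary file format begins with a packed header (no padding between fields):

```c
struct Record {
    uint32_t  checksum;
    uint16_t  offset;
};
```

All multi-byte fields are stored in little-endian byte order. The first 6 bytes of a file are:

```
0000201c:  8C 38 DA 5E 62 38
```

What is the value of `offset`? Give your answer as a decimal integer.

`offset` follows `checksum` (4 bytes), so it starts at byte offset 4 and occupies 2 bytes.
Bytes at offsets 4..5: 62 38.
In little-endian order the low byte comes first in memory.
Reassemble most-significant byte first: 38 62 → 0x3862.
0x3862 = 14434.

14434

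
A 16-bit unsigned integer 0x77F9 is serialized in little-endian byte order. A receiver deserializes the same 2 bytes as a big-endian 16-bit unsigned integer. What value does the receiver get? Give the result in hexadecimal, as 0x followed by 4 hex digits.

0xF977

Stored little-endian, the bytes at ascending addresses are F9 77.
Read back as big-endian, the last byte is least significant, giving 0xF977.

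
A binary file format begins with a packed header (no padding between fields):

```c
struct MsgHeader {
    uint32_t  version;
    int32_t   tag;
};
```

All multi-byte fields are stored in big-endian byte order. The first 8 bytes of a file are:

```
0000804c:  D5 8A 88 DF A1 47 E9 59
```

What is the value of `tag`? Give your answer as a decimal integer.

-1589122727

`tag` follows `version` (4 bytes), so it starts at byte offset 4 and occupies 4 bytes.
Bytes at offsets 4..7: A1 47 E9 59.
Big-endian stores the most-significant byte at the lowest address.
The bytes are already most-significant first: 0xA147E959.
Top bit is set, so as a signed 32-bit value this is 0xA147E959 − 2^32 = -1589122727.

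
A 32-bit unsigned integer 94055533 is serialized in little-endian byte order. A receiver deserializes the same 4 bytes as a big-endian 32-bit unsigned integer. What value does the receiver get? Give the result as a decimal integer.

94055533 in 32-bit hexadecimal is 0x059B2C6D.
Stored little-endian, the bytes at ascending addresses are 6D 2C 9B 05.
Read back as big-endian, the last byte is least significant, giving 0x6D2C9B05.
0x6D2C9B05 = 1831639813.

1831639813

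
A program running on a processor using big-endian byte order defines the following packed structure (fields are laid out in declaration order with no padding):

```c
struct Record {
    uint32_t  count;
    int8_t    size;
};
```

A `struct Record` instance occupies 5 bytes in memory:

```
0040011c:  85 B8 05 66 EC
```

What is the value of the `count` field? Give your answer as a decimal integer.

`count` is the first field, at byte offset 0, occupying 4 bytes.
Bytes at offsets 0..3: 85 B8 05 66.
In big-endian order the high byte comes first in memory.
The bytes are already most-significant first: 0x85B80566.
0x85B80566 = 2243429734.

2243429734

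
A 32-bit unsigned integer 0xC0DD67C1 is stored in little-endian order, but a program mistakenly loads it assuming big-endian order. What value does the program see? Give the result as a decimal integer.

Stored little-endian, the bytes at ascending addresses are C1 67 DD C0.
Read back as big-endian, the last byte is least significant, giving 0xC167DDC0.
0xC167DDC0 = 3244809664.

3244809664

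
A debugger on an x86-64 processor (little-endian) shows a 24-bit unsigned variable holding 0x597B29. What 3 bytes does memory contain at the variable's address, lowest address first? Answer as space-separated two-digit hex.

29 7B 59

Split into bytes (most-significant first): 59 7B 29.
Little-endian: lowest address holds the least-significant byte.
So at ascending addresses the bytes are 29 7B 59.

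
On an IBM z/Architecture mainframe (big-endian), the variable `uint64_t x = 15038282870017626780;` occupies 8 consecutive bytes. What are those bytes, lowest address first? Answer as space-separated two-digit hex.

D0 B2 B6 98 13 3E 12 9C

15038282870017626780 in hexadecimal, padded to 64 bits, is 0xD0B2B698133E129C.
Split into bytes (most-significant first): D0 B2 B6 98 13 3E 12 9C.
Big-endian: lowest address holds the most-significant byte.
So the memory order matches the most-significant-first order: D0 B2 B6 98 13 3E 12 9C.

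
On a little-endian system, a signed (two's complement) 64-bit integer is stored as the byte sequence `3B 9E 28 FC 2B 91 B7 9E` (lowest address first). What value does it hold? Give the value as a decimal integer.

Little-endian stores the least-significant byte at the lowest address.
Reassemble most-significant byte first: 9E B7 91 2B FC 28 9E 3B → 0x9EB7912BFC289E3B.
Top bit is set, so as a signed 64-bit value this is 0x9EB7912BFC289E3B − 2^64 = -7009974676878746053.

-7009974676878746053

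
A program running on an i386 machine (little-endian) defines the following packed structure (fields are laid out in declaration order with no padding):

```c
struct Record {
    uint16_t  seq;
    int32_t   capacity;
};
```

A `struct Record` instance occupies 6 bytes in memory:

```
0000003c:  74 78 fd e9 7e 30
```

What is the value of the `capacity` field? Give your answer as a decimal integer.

`capacity` follows `seq` (2 bytes), so it starts at byte offset 2 and occupies 4 bytes.
Bytes at offsets 2..5: FD E9 7E 30.
Little-endian stores the least-significant byte at the lowest address.
Reassemble most-significant byte first: 30 7E E9 FD → 0x307EE9FD.
0x307EE9FD = 813623805.

813623805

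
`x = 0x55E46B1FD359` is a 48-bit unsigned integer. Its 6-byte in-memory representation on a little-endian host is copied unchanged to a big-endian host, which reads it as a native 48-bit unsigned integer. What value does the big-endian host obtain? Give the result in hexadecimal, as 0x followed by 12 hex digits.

Stored little-endian, the bytes at ascending addresses are 59 D3 1F 6B E4 55.
Read back as big-endian, the last byte is least significant, giving 0x59D31F6BE455.

0x59D31F6BE455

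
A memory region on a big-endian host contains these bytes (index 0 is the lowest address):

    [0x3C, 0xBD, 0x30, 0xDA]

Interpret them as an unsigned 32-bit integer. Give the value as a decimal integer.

Big-endian: lowest address holds the most-significant byte.
The bytes are already most-significant first: 0x3CBD30DA.
0x3CBD30DA = 1019031770.

1019031770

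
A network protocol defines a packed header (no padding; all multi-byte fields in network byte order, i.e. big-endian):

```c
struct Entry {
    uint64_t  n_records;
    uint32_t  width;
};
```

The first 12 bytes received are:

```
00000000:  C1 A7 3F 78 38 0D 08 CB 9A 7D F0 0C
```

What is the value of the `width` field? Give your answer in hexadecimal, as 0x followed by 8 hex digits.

`width` follows `n_records` (8 bytes), so it starts at byte offset 8 and occupies 4 bytes.
Bytes at offsets 8..11: 9A 7D F0 0C.
Big-endian stores the most-significant byte at the lowest address.
The bytes are already most-significant first: 0x9A7DF00C.

0x9A7DF00C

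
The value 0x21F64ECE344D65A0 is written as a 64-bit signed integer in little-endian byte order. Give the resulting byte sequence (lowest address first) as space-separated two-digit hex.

Split into bytes (most-significant first): 21 F6 4E CE 34 4D 65 A0.
In little-endian order the low byte comes first in memory.
So at ascending addresses the bytes are A0 65 4D 34 CE 4E F6 21.

A0 65 4D 34 CE 4E F6 21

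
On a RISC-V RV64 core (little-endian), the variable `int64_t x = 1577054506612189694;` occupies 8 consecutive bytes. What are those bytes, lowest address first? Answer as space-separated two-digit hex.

FE 69 0C DA B7 D2 E2 15

1577054506612189694 in hexadecimal, padded to 64 bits, is 0x15E2D2B7DA0C69FE.
Split into bytes (most-significant first): 15 E2 D2 B7 DA 0C 69 FE.
Little-endian stores the least-significant byte at the lowest address.
So at ascending addresses the bytes are FE 69 0C DA B7 D2 E2 15.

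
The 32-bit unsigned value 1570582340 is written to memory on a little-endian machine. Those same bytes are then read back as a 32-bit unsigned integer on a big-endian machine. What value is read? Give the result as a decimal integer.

1570582340 in 32-bit hexadecimal is 0x5D9D2F44.
Stored little-endian, the bytes at ascending addresses are 44 2F 9D 5D.
Read back as big-endian, the last byte is least significant, giving 0x442F9D5D.
0x442F9D5D = 1143971165.

1143971165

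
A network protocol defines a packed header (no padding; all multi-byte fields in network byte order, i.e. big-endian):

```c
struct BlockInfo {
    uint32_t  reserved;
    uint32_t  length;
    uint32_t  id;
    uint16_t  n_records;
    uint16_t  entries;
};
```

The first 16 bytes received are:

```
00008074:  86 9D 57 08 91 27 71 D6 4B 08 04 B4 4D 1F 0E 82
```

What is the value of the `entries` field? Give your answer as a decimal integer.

`entries` follows `reserved` (4 B), `length` (4 B), `id` (4 B), `n_records` (2 B), so it starts at offset 4 + 4 + 4 + 2 = 14 and occupies 2 bytes.
Bytes at offsets 14..15: 0E 82.
Big-endian: lowest address holds the most-significant byte.
The bytes are already most-significant first: 0x0E82.
0x0E82 = 3714.

3714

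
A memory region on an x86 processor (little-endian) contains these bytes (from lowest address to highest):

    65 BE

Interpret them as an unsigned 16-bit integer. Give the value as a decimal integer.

48741

Little-endian: lowest address holds the least-significant byte.
Reassemble most-significant byte first: BE 65 → 0xBE65.
0xBE65 = 48741.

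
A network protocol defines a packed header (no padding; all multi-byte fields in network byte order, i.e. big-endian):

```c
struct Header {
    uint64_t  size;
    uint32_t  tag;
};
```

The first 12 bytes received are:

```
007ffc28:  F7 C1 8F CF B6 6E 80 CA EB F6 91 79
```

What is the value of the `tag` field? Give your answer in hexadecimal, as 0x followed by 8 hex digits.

`tag` follows `size` (8 bytes), so it starts at byte offset 8 and occupies 4 bytes.
Bytes at offsets 8..11: EB F6 91 79.
Big-endian stores the most-significant byte at the lowest address.
The bytes are already most-significant first: 0xEBF69179.

0xEBF69179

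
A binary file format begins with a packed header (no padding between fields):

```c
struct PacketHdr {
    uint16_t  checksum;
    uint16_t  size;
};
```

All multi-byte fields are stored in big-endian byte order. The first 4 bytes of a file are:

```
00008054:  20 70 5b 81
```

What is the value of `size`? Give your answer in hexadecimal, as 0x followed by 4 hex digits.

`size` follows `checksum` (2 bytes), so it starts at byte offset 2 and occupies 2 bytes.
Bytes at offsets 2..3: 5B 81.
In big-endian order the high byte comes first in memory.
The bytes are already most-significant first: 0x5B81.

0x5B81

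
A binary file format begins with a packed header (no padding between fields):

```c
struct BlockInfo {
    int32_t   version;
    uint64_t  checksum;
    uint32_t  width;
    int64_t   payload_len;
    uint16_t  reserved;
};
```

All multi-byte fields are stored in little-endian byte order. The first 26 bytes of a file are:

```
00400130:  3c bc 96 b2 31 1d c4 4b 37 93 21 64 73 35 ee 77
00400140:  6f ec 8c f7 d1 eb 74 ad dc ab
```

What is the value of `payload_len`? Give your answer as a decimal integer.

-5947869920815682449

`payload_len` follows `version` (4 B), `checksum` (8 B), `width` (4 B), so it starts at offset 4 + 8 + 4 = 16 and occupies 8 bytes.
Bytes at offsets 16..23: 6F EC 8C F7 D1 EB 74 AD.
Little-endian: lowest address holds the least-significant byte.
Reassemble most-significant byte first: AD 74 EB D1 F7 8C EC 6F → 0xAD74EBD1F78CEC6F.
Top bit is set, so as a signed 64-bit value this is 0xAD74EBD1F78CEC6F − 2^64 = -5947869920815682449.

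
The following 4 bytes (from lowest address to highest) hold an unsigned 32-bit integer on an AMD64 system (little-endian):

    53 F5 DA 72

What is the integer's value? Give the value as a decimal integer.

1926952275

Little-endian stores the least-significant byte at the lowest address.
Reassemble most-significant byte first: 72 DA F5 53 → 0x72DAF553.
0x72DAF553 = 1926952275.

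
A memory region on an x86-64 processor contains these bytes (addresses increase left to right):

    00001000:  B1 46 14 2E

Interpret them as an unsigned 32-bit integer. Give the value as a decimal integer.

In little-endian order the low byte comes first in memory.
Reassemble most-significant byte first: 2E 14 46 B1 → 0x2E1446B1.
0x2E1446B1 = 773080753.

773080753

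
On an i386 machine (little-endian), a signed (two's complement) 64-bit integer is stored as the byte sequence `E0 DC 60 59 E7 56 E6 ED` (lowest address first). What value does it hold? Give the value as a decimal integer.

Little-endian: lowest address holds the least-significant byte.
Reassemble most-significant byte first: ED E6 56 E7 59 60 DC E0 → 0xEDE656E75960DCE0.
Top bit is set, so as a signed 64-bit value this is 0xEDE656E75960DCE0 − 2^64 = -1304259490440225568.

-1304259490440225568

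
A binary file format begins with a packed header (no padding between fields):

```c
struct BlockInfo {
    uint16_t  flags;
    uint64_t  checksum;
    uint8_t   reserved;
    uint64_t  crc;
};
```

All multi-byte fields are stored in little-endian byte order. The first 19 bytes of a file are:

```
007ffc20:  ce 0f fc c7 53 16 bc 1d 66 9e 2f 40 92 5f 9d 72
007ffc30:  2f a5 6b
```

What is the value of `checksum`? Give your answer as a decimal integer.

`checksum` follows `flags` (2 bytes), so it starts at byte offset 2 and occupies 8 bytes.
Bytes at offsets 2..9: FC C7 53 16 BC 1D 66 9E.
Little-endian stores the least-significant byte at the lowest address.
Reassemble most-significant byte first: 9E 66 1D BC 16 53 C7 FC → 0x9E661DBC1653C7FC.
0x9E661DBC1653C7FC = 11413842999282747388.

11413842999282747388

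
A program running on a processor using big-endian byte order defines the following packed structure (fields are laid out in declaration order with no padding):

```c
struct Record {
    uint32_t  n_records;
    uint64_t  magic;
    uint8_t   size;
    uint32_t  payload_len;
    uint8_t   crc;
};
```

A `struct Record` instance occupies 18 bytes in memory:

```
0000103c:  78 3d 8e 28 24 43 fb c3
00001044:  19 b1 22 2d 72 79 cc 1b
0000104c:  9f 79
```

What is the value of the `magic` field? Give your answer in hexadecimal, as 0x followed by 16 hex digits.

`magic` follows `n_records` (4 bytes), so it starts at byte offset 4 and occupies 8 bytes.
Bytes at offsets 4..11: 24 43 FB C3 19 B1 22 2D.
Big-endian stores the most-significant byte at the lowest address.
The bytes are already most-significant first: 0x2443FBC319B1222D.

0x2443FBC319B1222D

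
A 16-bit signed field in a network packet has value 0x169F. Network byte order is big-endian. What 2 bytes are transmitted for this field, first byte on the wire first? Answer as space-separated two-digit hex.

16 9F

Split into bytes (most-significant first): 16 9F.
In big-endian order the high byte comes first in memory.
So the memory order matches the most-significant-first order: 16 9F.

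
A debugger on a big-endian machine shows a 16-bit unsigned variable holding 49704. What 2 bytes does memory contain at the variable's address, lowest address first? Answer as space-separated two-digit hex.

C2 28

49704 in hexadecimal, padded to 16 bits, is 0xC228.
Split into bytes (most-significant first): C2 28.
Big-endian stores the most-significant byte at the lowest address.
So the memory order matches the most-significant-first order: C2 28.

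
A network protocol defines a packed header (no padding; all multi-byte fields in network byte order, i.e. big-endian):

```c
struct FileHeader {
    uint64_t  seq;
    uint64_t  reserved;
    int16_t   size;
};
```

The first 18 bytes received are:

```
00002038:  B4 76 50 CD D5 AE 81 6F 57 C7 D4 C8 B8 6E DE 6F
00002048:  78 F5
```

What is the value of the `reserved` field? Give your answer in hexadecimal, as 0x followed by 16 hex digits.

`reserved` follows `seq` (8 bytes), so it starts at byte offset 8 and occupies 8 bytes.
Bytes at offsets 8..15: 57 C7 D4 C8 B8 6E DE 6F.
In big-endian order the high byte comes first in memory.
The bytes are already most-significant first: 0x57C7D4C8B86EDE6F.

0x57C7D4C8B86EDE6F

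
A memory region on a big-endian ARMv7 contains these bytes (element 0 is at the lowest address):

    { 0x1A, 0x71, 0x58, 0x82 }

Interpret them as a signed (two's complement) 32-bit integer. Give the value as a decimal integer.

Big-endian stores the most-significant byte at the lowest address.
The bytes are already most-significant first: 0x1A715882.
0x1A715882 = 443635842.

443635842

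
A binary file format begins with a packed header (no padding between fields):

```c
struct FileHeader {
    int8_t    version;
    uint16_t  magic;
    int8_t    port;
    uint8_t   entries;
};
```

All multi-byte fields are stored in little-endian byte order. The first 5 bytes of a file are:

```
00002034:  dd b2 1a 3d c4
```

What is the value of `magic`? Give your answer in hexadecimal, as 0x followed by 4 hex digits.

0x1AB2

`magic` follows `version` (1 byte), so it starts at byte offset 1 and occupies 2 bytes.
Bytes at offsets 1..2: B2 1A.
In little-endian order the low byte comes first in memory.
Reassemble most-significant byte first: 1A B2 → 0x1AB2.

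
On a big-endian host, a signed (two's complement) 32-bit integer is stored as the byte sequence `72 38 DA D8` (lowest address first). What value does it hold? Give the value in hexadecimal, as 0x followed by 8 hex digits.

0x7238DAD8

Big-endian: lowest address holds the most-significant byte.
The bytes are already most-significant first: 0x7238DAD8.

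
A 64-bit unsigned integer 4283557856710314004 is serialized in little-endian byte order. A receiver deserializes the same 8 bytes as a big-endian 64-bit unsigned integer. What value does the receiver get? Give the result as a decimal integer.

4283557856710314004 in 64-bit hexadecimal is 0x3B72412CE80D4814.
Stored little-endian, the bytes at ascending addresses are 14 48 0D E8 2C 41 72 3B.
Read back as big-endian, the last byte is least significant, giving 0x14480DE82C41723B.
0x14480DE82C41723B = 1461433369907786299.

1461433369907786299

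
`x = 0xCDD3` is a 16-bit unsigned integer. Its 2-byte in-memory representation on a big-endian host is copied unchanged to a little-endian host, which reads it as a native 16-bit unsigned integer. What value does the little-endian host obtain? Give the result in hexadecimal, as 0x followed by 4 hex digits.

0xD3CD

Stored big-endian, the bytes at ascending addresses are CD D3.
Read back as little-endian, the first byte is least significant, giving 0xD3CD.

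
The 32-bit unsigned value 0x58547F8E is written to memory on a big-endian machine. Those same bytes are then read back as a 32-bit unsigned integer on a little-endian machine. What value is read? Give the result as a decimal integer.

Stored big-endian, the bytes at ascending addresses are 58 54 7F 8E.
Read back as little-endian, the first byte is least significant, giving 0x8E7F5458.
0x8E7F5458 = 2390709336.

2390709336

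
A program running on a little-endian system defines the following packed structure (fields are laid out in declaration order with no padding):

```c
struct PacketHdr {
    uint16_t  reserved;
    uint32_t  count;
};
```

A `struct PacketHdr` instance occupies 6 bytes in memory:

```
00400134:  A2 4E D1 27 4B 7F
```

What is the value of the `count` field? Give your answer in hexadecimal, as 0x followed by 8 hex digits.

0x7F4B27D1

`count` follows `reserved` (2 bytes), so it starts at byte offset 2 and occupies 4 bytes.
Bytes at offsets 2..5: D1 27 4B 7F.
Little-endian: lowest address holds the least-significant byte.
Reassemble most-significant byte first: 7F 4B 27 D1 → 0x7F4B27D1.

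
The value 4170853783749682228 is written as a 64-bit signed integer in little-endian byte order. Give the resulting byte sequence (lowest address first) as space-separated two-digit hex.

34 64 7E 0E 6B D9 E1 39

4170853783749682228 in hexadecimal, padded to 64 bits, is 0x39E1D96B0E7E6434.
Split into bytes (most-significant first): 39 E1 D9 6B 0E 7E 64 34.
Little-endian: lowest address holds the least-significant byte.
So at ascending addresses the bytes are 34 64 7E 0E 6B D9 E1 39.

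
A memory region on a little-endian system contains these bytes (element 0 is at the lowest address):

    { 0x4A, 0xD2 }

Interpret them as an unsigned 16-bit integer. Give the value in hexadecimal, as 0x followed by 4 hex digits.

Little-endian: lowest address holds the least-significant byte.
Reassemble most-significant byte first: D2 4A → 0xD24A.

0xD24A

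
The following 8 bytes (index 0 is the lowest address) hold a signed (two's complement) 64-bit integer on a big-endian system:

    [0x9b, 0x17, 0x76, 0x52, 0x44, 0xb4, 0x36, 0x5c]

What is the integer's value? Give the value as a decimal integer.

-7271212977654319524

In big-endian order the high byte comes first in memory.
The bytes are already most-significant first: 0x9B17765244B4365C.
Top bit is set, so as a signed 64-bit value this is 0x9B17765244B4365C − 2^64 = -7271212977654319524.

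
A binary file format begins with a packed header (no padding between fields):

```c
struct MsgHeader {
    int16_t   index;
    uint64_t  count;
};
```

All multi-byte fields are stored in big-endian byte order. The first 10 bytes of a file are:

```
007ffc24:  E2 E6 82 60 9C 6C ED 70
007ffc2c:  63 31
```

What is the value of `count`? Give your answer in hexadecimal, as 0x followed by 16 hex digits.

0x82609C6CED706331

`count` follows `index` (2 bytes), so it starts at byte offset 2 and occupies 8 bytes.
Bytes at offsets 2..9: 82 60 9C 6C ED 70 63 31.
In big-endian order the high byte comes first in memory.
The bytes are already most-significant first: 0x82609C6CED706331.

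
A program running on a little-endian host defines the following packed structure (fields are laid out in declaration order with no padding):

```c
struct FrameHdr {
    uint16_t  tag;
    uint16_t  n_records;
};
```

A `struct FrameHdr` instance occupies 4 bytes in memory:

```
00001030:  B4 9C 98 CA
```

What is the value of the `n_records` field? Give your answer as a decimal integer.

51864

`n_records` follows `tag` (2 bytes), so it starts at byte offset 2 and occupies 2 bytes.
Bytes at offsets 2..3: 98 CA.
In little-endian order the low byte comes first in memory.
Reassemble most-significant byte first: CA 98 → 0xCA98.
0xCA98 = 51864.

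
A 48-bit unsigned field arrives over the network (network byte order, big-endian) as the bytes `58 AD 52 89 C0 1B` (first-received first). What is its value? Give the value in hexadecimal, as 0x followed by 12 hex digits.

Big-endian stores the most-significant byte at the lowest address.
The bytes are already most-significant first: 0x58AD5289C01B.

0x58AD5289C01B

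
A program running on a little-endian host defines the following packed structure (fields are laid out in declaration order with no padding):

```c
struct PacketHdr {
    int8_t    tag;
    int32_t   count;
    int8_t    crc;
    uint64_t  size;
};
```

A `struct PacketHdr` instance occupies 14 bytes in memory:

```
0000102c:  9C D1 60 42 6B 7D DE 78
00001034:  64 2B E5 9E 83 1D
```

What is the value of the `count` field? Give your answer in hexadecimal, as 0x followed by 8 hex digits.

`count` follows `tag` (1 byte), so it starts at byte offset 1 and occupies 4 bytes.
Bytes at offsets 1..4: D1 60 42 6B.
Little-endian stores the least-significant byte at the lowest address.
Reassemble most-significant byte first: 6B 42 60 D1 → 0x6B4260D1.

0x6B4260D1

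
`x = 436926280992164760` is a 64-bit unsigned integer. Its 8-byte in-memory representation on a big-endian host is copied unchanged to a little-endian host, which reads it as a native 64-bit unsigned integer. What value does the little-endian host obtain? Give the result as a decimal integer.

436926280992164760 in 64-bit hexadecimal is 0x061046233B920B98.
Stored big-endian, the bytes at ascending addresses are 06 10 46 23 3B 92 0B 98.
Read back as little-endian, the first byte is least significant, giving 0x980B923B23461006.
0x980B923B23461006 = 10956011301201383430.

10956011301201383430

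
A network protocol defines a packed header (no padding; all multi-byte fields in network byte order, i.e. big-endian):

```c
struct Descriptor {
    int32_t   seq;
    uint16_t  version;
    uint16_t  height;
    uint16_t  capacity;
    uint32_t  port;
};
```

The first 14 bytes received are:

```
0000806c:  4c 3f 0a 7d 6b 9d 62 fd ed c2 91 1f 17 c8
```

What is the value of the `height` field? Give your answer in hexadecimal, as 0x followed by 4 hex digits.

`height` follows `seq` (4 B), `version` (2 B), so it starts at offset 4 + 2 = 6 and occupies 2 bytes.
Bytes at offsets 6..7: 62 FD.
Big-endian stores the most-significant byte at the lowest address.
The bytes are already most-significant first: 0x62FD.

0x62FD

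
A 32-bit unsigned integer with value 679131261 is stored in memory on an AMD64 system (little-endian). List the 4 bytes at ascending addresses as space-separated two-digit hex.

7D B8 7A 28

679131261 in hexadecimal, padded to 32 bits, is 0x287AB87D.
Split into bytes (most-significant first): 28 7A B8 7D.
Little-endian stores the least-significant byte at the lowest address.
So at ascending addresses the bytes are 7D B8 7A 28.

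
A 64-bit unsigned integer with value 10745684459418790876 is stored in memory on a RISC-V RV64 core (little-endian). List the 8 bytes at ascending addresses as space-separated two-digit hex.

DC AB 17 30 15 57 20 95

10745684459418790876 in hexadecimal, padded to 64 bits, is 0x952057153017ABDC.
Split into bytes (most-significant first): 95 20 57 15 30 17 AB DC.
Little-endian stores the least-significant byte at the lowest address.
So at ascending addresses the bytes are DC AB 17 30 15 57 20 95.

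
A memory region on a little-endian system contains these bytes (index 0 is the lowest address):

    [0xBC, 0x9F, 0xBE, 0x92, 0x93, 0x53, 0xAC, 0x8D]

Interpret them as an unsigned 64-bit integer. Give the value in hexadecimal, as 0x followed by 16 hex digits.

0x8DAC539392BE9FBC

Little-endian: lowest address holds the least-significant byte.
Reassemble most-significant byte first: 8D AC 53 93 92 BE 9F BC → 0x8DAC539392BE9FBC.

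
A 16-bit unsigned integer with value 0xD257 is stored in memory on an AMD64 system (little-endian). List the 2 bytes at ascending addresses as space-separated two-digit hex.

57 D2

Split into bytes (most-significant first): D2 57.
In little-endian order the low byte comes first in memory.
So at ascending addresses the bytes are 57 D2.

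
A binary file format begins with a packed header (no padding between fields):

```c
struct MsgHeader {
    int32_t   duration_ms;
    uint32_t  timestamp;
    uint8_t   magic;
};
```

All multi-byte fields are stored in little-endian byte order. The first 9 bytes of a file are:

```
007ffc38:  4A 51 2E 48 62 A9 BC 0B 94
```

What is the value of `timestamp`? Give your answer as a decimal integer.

196913506

`timestamp` follows `duration_ms` (4 bytes), so it starts at byte offset 4 and occupies 4 bytes.
Bytes at offsets 4..7: 62 A9 BC 0B.
In little-endian order the low byte comes first in memory.
Reassemble most-significant byte first: 0B BC A9 62 → 0x0BBCA962.
0x0BBCA962 = 196913506.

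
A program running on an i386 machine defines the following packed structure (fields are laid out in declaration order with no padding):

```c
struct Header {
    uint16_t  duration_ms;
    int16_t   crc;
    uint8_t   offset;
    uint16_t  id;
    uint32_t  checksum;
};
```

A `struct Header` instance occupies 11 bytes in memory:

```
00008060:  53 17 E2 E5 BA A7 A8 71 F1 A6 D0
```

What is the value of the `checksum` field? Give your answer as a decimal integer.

`checksum` follows `duration_ms` (2 B), `crc` (2 B), `offset` (1 B), `id` (2 B), so it starts at offset 2 + 2 + 1 + 2 = 7 and occupies 4 bytes.
Bytes at offsets 7..10: 71 F1 A6 D0.
In little-endian order the low byte comes first in memory.
Reassemble most-significant byte first: D0 A6 F1 71 → 0xD0A6F171.
0xD0A6F171 = 3500601713.

3500601713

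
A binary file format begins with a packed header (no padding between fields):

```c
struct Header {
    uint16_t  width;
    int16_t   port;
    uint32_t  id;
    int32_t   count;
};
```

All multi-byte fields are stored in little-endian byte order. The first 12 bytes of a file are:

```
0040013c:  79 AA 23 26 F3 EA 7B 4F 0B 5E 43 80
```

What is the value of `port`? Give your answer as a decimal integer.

`port` follows `width` (2 bytes), so it starts at byte offset 2 and occupies 2 bytes.
Bytes at offsets 2..3: 23 26.
In little-endian order the low byte comes first in memory.
Reassemble most-significant byte first: 26 23 → 0x2623.
0x2623 = 9763.

9763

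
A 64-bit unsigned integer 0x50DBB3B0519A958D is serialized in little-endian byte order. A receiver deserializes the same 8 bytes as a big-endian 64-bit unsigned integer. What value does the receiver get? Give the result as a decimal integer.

Stored little-endian, the bytes at ascending addresses are 8D 95 9A 51 B0 B3 DB 50.
Read back as big-endian, the last byte is least significant, giving 0x8D959A51B0B3DB50.
0x8D959A51B0B3DB50 = 10202230206525332304.

10202230206525332304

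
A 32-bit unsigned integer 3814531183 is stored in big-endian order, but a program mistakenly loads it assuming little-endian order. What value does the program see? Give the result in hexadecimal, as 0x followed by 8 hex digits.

3814531183 in 32-bit hexadecimal is 0xE35D206F.
Stored big-endian, the bytes at ascending addresses are E3 5D 20 6F.
Read back as little-endian, the first byte is least significant, giving 0x6F205DE3.

0x6F205DE3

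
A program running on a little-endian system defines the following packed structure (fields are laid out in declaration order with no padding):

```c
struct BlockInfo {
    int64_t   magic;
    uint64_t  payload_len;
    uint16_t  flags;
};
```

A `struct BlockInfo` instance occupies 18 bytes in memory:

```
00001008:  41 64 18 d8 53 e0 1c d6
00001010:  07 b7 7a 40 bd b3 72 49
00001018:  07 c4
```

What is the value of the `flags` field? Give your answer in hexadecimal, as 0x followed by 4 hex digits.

0xC407

`flags` follows `magic` (8 B), `payload_len` (8 B), so it starts at offset 8 + 8 = 16 and occupies 2 bytes.
Bytes at offsets 16..17: 07 C4.
Little-endian stores the least-significant byte at the lowest address.
Reassemble most-significant byte first: C4 07 → 0xC407.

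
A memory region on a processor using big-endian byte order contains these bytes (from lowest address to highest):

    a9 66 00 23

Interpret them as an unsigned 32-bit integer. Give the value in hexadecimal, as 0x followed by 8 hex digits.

0xA9660023

Big-endian stores the most-significant byte at the lowest address.
The bytes are already most-significant first: 0xA9660023.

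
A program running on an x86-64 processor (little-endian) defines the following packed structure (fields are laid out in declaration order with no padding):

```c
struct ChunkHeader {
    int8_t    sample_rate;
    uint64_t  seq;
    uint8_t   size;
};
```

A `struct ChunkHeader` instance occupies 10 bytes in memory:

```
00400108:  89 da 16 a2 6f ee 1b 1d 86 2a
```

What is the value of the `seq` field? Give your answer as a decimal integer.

`seq` follows `sample_rate` (1 byte), so it starts at byte offset 1 and occupies 8 bytes.
Bytes at offsets 1..8: DA 16 A2 6F EE 1B 1D 86.
Little-endian stores the least-significant byte at the lowest address.
Reassemble most-significant byte first: 86 1D 1B EE 6F A2 16 DA → 0x861D1BEE6FA216DA.
0x861D1BEE6FA216DA = 9663911086296012506.

9663911086296012506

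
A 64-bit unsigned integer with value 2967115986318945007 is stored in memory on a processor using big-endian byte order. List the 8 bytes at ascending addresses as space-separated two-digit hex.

2967115986318945007 in hexadecimal, padded to 64 bits, is 0x292D5044E3EC6AEF.
Split into bytes (most-significant first): 29 2D 50 44 E3 EC 6A EF.
Big-endian stores the most-significant byte at the lowest address.
So the memory order matches the most-significant-first order: 29 2D 50 44 E3 EC 6A EF.

29 2D 50 44 E3 EC 6A EF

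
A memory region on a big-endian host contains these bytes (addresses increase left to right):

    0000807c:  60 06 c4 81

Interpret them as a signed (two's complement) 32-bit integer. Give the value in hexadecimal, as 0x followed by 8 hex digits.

0x6006C481

Big-endian: lowest address holds the most-significant byte.
The bytes are already most-significant first: 0x6006C481.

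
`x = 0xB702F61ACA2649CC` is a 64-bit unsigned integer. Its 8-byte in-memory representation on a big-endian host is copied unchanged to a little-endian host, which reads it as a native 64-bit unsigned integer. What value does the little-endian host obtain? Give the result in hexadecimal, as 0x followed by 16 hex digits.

0xCC4926CA1AF602B7

Stored big-endian, the bytes at ascending addresses are B7 02 F6 1A CA 26 49 CC.
Read back as little-endian, the first byte is least significant, giving 0xCC4926CA1AF602B7.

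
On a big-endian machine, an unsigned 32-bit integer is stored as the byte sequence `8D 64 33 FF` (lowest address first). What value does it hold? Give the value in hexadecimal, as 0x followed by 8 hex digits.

Big-endian stores the most-significant byte at the lowest address.
The bytes are already most-significant first: 0x8D6433FF.

0x8D6433FF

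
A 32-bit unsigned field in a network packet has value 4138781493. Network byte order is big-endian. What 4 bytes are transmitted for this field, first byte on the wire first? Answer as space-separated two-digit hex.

4138781493 in hexadecimal, padded to 32 bits, is 0xF6B0CB35.
Split into bytes (most-significant first): F6 B0 CB 35.
Big-endian stores the most-significant byte at the lowest address.
So the memory order matches the most-significant-first order: F6 B0 CB 35.

F6 B0 CB 35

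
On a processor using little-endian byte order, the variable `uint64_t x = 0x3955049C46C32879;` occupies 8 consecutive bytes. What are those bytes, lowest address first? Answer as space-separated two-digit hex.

79 28 C3 46 9C 04 55 39

Split into bytes (most-significant first): 39 55 04 9C 46 C3 28 79.
In little-endian order the low byte comes first in memory.
So at ascending addresses the bytes are 79 28 C3 46 9C 04 55 39.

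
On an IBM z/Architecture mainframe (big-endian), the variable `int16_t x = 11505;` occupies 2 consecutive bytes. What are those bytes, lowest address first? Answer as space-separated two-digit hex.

11505 in hexadecimal, padded to 16 bits, is 0x2CF1.
Split into bytes (most-significant first): 2C F1.
In big-endian order the high byte comes first in memory.
So the memory order matches the most-significant-first order: 2C F1.

2C F1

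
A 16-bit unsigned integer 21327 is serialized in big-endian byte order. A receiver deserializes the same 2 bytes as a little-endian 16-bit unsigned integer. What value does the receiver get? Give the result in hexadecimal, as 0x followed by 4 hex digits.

0x4F53

21327 in 16-bit hexadecimal is 0x534F.
Stored big-endian, the bytes at ascending addresses are 53 4F.
Read back as little-endian, the first byte is least significant, giving 0x4F53.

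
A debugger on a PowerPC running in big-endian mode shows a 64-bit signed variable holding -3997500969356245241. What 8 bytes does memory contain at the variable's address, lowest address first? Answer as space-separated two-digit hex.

C8 86 06 0C 4C 3D C7 07

Two's complement of -3997500969356245241 in 64 bits: 3997500969356245241 = 0x3779F9F3B3C238F9; invert → 0xC886060C4C3DC706; add 1 → 0xC886060C4C3DC707.
Split into bytes (most-significant first): C8 86 06 0C 4C 3D C7 07.
In big-endian order the high byte comes first in memory.
So the memory order matches the most-significant-first order: C8 86 06 0C 4C 3D C7 07.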